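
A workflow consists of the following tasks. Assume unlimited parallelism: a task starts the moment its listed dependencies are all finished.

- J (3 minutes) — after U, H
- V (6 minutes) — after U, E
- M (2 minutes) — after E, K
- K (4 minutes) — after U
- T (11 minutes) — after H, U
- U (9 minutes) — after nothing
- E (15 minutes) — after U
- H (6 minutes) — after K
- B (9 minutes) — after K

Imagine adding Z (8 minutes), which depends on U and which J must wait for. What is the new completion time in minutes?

30

Originally the plan takes 30 minutes.
With Z inserted, J now waits for max(U, H, Z).
New critical path: U→K→H→T = 9+4+6+11 = 30 ⇒ 30 minutes.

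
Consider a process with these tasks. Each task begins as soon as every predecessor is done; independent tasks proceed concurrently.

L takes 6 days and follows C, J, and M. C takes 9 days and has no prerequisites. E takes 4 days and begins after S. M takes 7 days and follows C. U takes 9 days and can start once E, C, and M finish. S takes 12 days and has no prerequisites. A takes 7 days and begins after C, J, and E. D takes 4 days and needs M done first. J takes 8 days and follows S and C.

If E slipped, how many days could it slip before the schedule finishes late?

The longest chain is S→J→A = 12+8+7 = 27; overall finish 27 days.
The longest chain containing E totals 25 days.
So E can slip 18 − 16 = 2 days.

2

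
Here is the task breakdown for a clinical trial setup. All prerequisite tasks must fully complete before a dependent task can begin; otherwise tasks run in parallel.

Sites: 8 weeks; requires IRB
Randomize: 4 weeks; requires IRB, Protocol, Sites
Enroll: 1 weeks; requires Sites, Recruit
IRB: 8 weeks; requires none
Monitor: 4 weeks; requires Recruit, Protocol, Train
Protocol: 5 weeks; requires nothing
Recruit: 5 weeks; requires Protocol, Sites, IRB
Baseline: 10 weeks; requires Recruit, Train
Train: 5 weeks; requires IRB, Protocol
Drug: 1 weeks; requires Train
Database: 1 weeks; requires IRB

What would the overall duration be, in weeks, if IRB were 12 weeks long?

Actual critical path: IRB→Sites→Recruit→Baseline = 8+8+5+10 = 31 ⇒ 31 weeks.
IRB is on the critical path; changing it to 12 makes that path 35 weeks.
That remains the longest chain; total 35 weeks.

35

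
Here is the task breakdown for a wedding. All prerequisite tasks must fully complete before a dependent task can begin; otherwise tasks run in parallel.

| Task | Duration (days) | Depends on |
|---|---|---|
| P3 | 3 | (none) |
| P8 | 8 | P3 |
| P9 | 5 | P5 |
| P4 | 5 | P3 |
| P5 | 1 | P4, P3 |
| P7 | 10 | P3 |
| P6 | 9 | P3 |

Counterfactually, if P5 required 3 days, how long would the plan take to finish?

16

As given, the longest chain is P3→P4→P5→P9 = 3+5+1+5 = 14, so the finish is 14 days.
P5 is on the critical path; changing it to 3 makes that path 16 days.
That remains the longest chain; total 16 days.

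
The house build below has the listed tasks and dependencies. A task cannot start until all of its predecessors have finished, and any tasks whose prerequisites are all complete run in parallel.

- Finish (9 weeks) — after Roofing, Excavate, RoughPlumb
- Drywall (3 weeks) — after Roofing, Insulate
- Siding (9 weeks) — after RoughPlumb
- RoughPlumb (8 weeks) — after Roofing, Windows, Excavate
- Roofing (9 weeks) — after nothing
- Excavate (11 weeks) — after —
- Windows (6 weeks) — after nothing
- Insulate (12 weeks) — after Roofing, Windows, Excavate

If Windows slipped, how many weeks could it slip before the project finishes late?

Excavate→RoughPlumb→Siding = 11+8+9 = 28 sets the makespan at 28 weeks.
Longest path through Windows: 23 weeks (earliest finish 6, latest finish 11).
Slack of Windows = 5 − 0 = 5 weeks.

5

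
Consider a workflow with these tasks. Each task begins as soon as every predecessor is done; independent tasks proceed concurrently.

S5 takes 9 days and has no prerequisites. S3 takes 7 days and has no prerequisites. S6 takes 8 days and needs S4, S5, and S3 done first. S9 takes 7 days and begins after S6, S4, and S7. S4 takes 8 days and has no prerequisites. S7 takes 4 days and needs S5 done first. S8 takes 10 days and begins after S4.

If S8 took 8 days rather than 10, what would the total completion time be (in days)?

24

As given, the longest chain is S5→S6→S9 = 9+8+7 = 24, so the finish is 24 days.
S8 is off the critical path — its longest chain is 18 days, giving 6 of slack.
No other chain overtakes it, so the finish is 24 days.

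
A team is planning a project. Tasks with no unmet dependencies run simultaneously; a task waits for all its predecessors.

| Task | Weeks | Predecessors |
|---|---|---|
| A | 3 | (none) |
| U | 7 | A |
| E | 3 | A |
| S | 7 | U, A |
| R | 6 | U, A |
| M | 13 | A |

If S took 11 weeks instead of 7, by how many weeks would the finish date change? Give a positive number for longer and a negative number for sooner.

Baseline: A→U→S = 3+7+7 = 17 → 17 weeks.
S is on the critical path; changing it to 11 makes that path 21 weeks.
No other chain overtakes it, so the finish is 21 weeks.
Change in finish: 21 − 17 = +4 weeks.

4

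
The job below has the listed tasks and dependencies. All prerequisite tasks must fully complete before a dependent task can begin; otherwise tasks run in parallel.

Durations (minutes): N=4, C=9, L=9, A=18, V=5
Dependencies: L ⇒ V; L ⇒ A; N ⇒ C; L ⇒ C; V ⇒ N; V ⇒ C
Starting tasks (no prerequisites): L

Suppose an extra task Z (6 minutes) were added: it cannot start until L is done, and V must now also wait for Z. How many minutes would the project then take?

Originally the project takes 27 minutes.
With Z inserted, V now waits for max(L, Z).
New critical path: L→Z→V→N→C = 9+6+5+4+9 = 33 ⇒ 33 minutes.

33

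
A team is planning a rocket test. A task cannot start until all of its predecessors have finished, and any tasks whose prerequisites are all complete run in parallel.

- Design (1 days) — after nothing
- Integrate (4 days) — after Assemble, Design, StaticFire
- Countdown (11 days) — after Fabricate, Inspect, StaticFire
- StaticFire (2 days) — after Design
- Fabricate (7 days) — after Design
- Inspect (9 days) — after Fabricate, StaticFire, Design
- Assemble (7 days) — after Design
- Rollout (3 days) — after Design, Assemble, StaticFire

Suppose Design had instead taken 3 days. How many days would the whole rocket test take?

Actual critical path: Design→Fabricate→Inspect→Countdown = 1+7+9+11 = 28 ⇒ 28 days.
Since Design is critical, the +2 change carries straight to that chain (now 30 days).
That remains the longest chain; total 30 days.

30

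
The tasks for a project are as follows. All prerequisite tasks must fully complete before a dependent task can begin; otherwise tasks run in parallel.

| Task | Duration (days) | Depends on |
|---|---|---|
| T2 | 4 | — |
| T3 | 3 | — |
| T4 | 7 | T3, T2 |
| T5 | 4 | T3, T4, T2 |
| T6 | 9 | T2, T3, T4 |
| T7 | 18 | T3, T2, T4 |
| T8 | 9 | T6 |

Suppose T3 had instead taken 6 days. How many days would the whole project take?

Actual critical path: T2→T4→T6→T8 = 4+7+9+9 = 29 ⇒ 29 days.
T3 is off the critical path — its longest chain is 28 days, giving 1 of slack.
New critical path: T3→T4→T6→T8 = 6+7+9+9 = 31 ⇒ 31 days.

31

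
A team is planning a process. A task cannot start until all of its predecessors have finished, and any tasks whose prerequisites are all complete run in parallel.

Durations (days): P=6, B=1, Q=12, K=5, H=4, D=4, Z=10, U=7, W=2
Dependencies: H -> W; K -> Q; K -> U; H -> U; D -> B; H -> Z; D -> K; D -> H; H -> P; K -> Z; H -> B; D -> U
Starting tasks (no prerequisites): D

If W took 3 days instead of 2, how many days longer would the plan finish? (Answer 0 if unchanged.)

0

Critical path before the change: D→K→Q = 4+5+12 = 21 giving 21 days.
W has 11 days of float (longest path through it is 10).
That remains the longest chain; total 21 days.
Change in finish: 21 − 21 = +0 days.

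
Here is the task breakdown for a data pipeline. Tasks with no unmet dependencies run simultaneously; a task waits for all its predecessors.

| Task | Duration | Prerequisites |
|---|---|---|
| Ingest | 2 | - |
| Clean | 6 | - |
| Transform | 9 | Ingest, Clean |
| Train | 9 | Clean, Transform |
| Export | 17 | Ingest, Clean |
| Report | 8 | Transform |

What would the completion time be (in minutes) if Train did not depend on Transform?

23

Original critical path: Clean→Transform→Train = 6+9+9 = 24 ⇒ 24 minutes.
Without Transform→Train, Train's earliest start moves from 15 to 6.
The longest chain is now Clean→Transform→Report = 6+9+8 = 23, so the plan takes 23 minutes.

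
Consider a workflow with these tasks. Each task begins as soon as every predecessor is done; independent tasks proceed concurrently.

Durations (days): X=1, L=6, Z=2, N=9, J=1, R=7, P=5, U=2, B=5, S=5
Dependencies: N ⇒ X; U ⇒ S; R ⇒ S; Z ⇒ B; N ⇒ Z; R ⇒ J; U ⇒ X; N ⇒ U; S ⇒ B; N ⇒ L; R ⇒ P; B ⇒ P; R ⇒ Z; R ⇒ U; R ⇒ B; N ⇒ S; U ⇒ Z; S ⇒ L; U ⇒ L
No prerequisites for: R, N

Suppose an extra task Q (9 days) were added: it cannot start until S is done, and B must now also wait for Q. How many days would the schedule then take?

Originally the schedule takes 26 days.
With Q inserted, B now waits for max(R, Z, S, Q).
New critical path: N→U→S→Q→B→P = 9+2+5+9+5+5 = 35 ⇒ 35 days.

35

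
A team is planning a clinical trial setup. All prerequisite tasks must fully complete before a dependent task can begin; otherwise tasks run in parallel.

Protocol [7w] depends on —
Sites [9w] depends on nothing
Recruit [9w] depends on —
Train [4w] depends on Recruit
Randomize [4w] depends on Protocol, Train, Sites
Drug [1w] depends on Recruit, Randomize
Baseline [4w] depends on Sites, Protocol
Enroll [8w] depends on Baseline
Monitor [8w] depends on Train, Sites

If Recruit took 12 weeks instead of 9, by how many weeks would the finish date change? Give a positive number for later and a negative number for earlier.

3

Baseline: Recruit→Train→Monitor = 9+4+8 = 21 → 21 weeks.
Since Recruit is critical, the +3 change carries straight to that chain (now 24 weeks).
No other chain overtakes it, so the finish is 24 weeks.
Change in finish: 24 − 21 = +3 weeks.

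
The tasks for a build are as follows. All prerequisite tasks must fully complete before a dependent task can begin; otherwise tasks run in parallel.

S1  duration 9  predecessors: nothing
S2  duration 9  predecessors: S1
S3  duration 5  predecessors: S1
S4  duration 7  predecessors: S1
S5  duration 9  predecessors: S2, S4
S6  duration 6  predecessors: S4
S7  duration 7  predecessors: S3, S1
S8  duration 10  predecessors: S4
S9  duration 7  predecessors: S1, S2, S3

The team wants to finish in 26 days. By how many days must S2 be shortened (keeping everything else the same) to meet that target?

1

Current finish: 27 days; target: 26.
S2 is on every critical path, so each day cut from S2 cuts the finish by one (this holds down to a finish of 26).
Need 27 − 26 = 1 day off S2 → S2 becomes 8 days, finish becomes 26.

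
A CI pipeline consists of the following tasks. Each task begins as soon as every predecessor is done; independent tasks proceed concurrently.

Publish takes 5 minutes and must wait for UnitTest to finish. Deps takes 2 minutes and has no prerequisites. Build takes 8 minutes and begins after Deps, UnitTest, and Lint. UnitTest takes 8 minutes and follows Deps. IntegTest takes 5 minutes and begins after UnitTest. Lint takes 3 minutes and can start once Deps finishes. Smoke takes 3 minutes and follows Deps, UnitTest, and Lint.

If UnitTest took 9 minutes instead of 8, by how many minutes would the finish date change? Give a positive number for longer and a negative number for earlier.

Actual critical path: Deps→UnitTest→Build = 2+8+8 = 18 ⇒ 18 minutes.
UnitTest lies on that path, so at 9 minutes the path becomes 19 minutes.
The critical path is still Deps→UnitTest→Build; finish is now 19 minutes.
Change in finish: 19 − 18 = +1 minutes.

1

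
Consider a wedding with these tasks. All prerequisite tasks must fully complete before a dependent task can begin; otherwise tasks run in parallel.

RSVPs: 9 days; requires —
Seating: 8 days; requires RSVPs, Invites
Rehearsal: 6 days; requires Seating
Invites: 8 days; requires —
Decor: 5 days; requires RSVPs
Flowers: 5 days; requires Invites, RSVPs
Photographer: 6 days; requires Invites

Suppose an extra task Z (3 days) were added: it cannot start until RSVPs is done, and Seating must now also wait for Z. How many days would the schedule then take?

Originally the schedule takes 23 days.
With Z inserted, Seating now waits for max(RSVPs, Invites, Z).
New critical path: RSVPs→Z→Seating→Rehearsal = 9+3+8+6 = 26 ⇒ 26 days.

26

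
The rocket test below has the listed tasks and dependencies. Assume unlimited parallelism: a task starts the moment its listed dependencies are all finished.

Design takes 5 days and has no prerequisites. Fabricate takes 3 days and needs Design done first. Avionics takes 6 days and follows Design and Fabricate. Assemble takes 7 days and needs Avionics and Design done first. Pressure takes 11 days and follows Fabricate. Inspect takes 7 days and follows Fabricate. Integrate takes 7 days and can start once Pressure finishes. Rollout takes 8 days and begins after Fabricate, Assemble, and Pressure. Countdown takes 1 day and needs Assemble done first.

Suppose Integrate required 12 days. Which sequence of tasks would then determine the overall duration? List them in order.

Design, Fabricate, Pressure, Integrate

Baseline: Design→Fabricate→Avionics→Assemble→Rollout = 5+3+6+7+8 = 29 → 29 days.
Integrate has 3 days of float (longest path through it is 26).
The binding chain switches to Design→Fabricate→Pressure→Integrate = 5+3+11+12 = 31; finish 31 days.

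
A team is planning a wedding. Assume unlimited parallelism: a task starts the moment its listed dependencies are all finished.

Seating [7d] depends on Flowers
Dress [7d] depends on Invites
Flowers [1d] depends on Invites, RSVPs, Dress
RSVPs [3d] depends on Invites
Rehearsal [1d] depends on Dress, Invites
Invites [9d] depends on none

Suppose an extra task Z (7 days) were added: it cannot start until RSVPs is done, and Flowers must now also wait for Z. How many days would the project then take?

27

Originally the project takes 24 days.
With Z inserted, Flowers now waits for max(Invites, RSVPs, Dress, Z).
New critical path: Invites→RSVPs→Z→Flowers→Seating = 9+3+7+1+7 = 27 ⇒ 27 days.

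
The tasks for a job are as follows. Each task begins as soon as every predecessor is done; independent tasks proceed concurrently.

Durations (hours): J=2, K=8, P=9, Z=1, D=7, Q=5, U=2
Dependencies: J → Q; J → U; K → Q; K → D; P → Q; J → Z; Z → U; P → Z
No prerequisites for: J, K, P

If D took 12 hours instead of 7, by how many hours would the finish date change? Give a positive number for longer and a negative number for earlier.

5

Baseline: K→D = 8+7 = 15 → 15 hours.
Since D is critical, the +5 change carries straight to that chain (now 20 hours).
No other chain overtakes it, so the finish is 20 hours.
Change in finish: 20 − 15 = +5 hours.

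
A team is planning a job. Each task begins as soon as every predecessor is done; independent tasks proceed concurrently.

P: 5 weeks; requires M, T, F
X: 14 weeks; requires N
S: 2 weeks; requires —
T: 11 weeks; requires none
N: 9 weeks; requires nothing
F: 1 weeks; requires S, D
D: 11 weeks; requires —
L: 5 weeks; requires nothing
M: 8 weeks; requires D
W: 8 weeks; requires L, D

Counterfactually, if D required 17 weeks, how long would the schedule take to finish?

Actual critical path: D→M→P = 11+8+5 = 24 ⇒ 24 weeks.
Since D is critical, the +6 change carries straight to that chain (now 30 weeks).
No other chain overtakes it, so the finish is 30 weeks.

30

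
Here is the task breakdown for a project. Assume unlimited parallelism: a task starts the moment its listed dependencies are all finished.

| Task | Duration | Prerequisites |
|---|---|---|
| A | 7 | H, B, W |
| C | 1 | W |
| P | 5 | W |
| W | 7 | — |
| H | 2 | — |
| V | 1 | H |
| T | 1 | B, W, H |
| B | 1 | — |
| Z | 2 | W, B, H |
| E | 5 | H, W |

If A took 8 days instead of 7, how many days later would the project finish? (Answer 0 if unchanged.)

Actual critical path: W→A = 7+7 = 14 ⇒ 14 days.
A lies on that path, so at 8 days the path becomes 15 days.
The critical path is still W→A; finish is now 15 days.
Change in finish: 15 − 14 = +1 days.

1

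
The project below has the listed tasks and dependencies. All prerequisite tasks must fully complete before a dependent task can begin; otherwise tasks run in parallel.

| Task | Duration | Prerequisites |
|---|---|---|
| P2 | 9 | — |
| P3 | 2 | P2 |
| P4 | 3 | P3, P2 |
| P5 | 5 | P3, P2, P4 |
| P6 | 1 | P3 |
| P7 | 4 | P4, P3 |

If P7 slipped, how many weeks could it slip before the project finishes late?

The longest chain is P2→P3→P4→P5 = 9+2+3+5 = 19; overall finish 19 weeks.
The longest chain containing P7 totals 18 weeks.
Slack of P7 = 15 − 14 = 1 week.

1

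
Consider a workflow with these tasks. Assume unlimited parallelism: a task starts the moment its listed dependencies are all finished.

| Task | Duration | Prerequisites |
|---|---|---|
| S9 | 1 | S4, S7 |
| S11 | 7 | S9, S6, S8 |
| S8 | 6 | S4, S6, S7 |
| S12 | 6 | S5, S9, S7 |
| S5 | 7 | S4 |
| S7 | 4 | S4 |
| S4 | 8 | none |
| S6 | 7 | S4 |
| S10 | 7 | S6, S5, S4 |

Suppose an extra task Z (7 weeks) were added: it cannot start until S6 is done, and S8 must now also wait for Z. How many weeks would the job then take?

Originally the job takes 28 weeks.
With Z inserted, S8 now waits for max(S4, S6, S7, Z).
New critical path: S4→S6→Z→S8→S11 = 8+7+7+6+7 = 35 ⇒ 35 weeks.

35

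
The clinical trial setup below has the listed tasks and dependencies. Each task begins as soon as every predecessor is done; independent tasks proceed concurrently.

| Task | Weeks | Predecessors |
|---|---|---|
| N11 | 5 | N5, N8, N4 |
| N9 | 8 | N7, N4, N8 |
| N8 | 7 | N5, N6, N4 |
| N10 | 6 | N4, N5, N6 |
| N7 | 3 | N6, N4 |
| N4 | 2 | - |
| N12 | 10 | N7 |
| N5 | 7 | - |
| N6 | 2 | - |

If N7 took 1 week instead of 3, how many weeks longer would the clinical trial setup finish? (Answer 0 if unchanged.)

0

The binding path is N5→N8→N9 = 7+7+8 = 22; finish at 22 weeks.
N7 has 7 weeks of float (longest path through it is 15).
That remains the longest chain; total 22 weeks.
Change in finish: 22 − 22 = +0 weeks.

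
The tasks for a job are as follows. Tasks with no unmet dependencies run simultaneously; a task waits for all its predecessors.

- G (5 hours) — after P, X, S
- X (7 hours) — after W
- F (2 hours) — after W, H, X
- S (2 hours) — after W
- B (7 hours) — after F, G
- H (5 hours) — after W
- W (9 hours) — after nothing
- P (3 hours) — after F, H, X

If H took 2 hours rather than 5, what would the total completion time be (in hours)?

As given, the longest chain is W→X→F→P→G→B = 9+7+2+3+5+7 = 33, so the finish is 33 hours.
H has 2 hours of float (longest path through it is 31).
The critical path is still W→X→F→P→G→B; finish is now 33 hours.

33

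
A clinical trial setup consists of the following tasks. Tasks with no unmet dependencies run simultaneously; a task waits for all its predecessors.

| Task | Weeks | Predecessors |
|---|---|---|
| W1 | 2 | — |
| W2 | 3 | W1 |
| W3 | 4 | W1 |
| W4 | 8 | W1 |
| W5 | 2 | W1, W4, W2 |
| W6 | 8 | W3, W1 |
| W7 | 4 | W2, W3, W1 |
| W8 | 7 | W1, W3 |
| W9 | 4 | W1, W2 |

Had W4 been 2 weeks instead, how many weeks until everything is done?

14

Baseline: W1→W3→W6 = 2+4+8 = 14 → 14 weeks.
The longest path through W4 is only 12 weeks, so W4 has float 2.
That remains the longest chain; total 14 weeks.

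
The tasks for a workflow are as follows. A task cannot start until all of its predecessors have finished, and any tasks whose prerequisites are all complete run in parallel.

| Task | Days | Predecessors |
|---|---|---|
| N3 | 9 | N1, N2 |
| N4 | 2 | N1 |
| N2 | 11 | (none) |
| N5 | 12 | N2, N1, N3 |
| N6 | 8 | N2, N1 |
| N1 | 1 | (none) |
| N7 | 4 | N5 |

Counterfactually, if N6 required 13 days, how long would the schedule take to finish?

The binding path is N2→N3→N5→N7 = 11+9+12+4 = 36; finish at 36 days.
N6 is off the critical path — its longest chain is 19 days, giving 17 of slack.
The critical path is still N2→N3→N5→N7; finish is now 36 days.

36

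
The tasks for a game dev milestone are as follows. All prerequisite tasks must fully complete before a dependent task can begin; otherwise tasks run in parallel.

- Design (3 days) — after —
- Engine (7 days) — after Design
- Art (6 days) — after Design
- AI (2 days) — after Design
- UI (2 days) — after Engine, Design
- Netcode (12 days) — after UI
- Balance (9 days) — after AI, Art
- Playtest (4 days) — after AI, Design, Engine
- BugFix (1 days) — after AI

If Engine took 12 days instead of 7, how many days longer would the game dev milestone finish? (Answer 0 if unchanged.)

As given, the longest chain is Design→Engine→UI→Netcode = 3+7+2+12 = 24, so the finish is 24 days.
Engine lies on that path, so at 12 days the path becomes 29 days.
That remains the longest chain; total 29 days.
Change in finish: 29 − 24 = +5 days.

5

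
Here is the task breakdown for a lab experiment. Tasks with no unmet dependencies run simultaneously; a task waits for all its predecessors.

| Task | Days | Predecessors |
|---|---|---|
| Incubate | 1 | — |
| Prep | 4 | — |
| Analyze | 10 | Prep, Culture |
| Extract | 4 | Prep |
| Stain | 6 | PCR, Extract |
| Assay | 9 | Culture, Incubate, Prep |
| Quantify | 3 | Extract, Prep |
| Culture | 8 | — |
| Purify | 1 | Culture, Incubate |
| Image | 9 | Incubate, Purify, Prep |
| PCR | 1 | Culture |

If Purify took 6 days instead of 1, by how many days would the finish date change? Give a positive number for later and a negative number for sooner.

5

As given, the longest chain is Culture→Purify→Image = 8+1+9 = 18, so the finish is 18 days.
Purify is on the critical path; changing it to 6 makes that path 23 days.
That remains the longest chain; total 23 days.
Change in finish: 23 − 18 = +5 days.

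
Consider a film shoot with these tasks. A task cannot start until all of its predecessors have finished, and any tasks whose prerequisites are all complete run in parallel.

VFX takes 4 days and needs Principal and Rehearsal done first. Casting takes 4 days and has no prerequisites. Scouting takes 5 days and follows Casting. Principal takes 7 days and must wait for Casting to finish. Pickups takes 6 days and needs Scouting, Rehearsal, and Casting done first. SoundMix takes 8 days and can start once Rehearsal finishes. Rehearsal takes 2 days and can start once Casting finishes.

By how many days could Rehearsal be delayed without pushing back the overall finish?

Casting→Scouting→Pickups = 4+5+6 = 15 sets the makespan at 15 days.
The longest chain containing Rehearsal totals 14 days.
So Rehearsal can slip 7 − 6 = 1 day.

1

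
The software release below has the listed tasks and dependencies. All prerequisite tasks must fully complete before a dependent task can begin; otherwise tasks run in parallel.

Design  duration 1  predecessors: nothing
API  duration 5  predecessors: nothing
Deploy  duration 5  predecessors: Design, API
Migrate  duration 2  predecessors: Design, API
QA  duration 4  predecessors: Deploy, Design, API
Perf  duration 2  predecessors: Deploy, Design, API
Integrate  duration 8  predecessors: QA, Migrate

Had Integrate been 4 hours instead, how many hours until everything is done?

18

The binding path is API→Deploy→QA→Integrate = 5+5+4+8 = 22; finish at 22 hours.
Integrate is on the critical path; changing it to 4 makes that path 18 hours.
That remains the longest chain; total 18 hours.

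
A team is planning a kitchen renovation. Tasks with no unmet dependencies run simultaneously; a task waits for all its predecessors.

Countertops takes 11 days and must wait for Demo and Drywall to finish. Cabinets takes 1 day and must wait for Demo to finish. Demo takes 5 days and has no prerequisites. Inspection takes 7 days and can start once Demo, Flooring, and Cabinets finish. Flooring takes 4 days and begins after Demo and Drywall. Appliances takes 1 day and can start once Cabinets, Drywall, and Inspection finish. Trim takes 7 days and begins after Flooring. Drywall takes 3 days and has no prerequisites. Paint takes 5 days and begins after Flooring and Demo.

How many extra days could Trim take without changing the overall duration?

1

Critical path: Demo→Flooring→Inspection→Appliances = 5+4+7+1 = 17, so the finish is 17 days.
The longest chain containing Trim totals 16 days.
Slack of Trim = 10 − 9 = 1 day.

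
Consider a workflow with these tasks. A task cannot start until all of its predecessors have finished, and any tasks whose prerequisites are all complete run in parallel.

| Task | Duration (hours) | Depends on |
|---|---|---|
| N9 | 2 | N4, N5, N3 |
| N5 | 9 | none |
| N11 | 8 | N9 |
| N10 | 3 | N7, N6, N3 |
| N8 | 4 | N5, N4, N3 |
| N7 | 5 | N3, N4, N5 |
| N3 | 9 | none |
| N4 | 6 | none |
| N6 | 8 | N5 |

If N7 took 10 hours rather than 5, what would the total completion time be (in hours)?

22

Baseline: N5→N6→N10 = 9+8+3 = 20 → 20 hours.
N7 has 3 hours of float (longest path through it is 17).
Now N3→N7→N10 = 9+10+3 = 22 is longest, so the finish becomes 22 hours.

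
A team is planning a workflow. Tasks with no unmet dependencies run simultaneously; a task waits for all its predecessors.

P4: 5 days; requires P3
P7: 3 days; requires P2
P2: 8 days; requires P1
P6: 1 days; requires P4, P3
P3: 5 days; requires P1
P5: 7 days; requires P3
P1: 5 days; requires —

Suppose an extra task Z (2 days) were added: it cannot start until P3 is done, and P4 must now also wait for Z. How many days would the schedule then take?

Originally the schedule takes 17 days.
With Z inserted, P4 now waits for max(P3, Z).
New critical path: P1→P3→Z→P4→P6 = 5+5+2+5+1 = 18 ⇒ 18 days.

18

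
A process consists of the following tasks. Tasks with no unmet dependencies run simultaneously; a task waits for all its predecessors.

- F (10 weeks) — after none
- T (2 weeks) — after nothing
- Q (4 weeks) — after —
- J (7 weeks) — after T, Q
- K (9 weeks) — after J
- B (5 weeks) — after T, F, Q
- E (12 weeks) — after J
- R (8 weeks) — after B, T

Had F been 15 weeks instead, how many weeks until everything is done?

Actual critical path: F→B→R = 10+5+8 = 23 ⇒ 23 weeks.
F is on the critical path; changing it to 15 makes that path 28 weeks.
No other chain overtakes it, so the finish is 28 weeks.

28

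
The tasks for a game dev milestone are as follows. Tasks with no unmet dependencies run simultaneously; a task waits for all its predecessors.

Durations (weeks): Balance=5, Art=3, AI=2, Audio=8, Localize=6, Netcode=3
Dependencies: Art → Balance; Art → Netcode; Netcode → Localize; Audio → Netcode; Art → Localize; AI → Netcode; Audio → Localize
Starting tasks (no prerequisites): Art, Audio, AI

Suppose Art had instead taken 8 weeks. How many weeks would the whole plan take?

17

Actual critical path: Audio→Netcode→Localize = 8+3+6 = 17 ⇒ 17 weeks.
Art is off the critical path — its longest chain is 12 weeks, giving 5 of slack.
New critical path: Art→Netcode→Localize = 8+3+6 = 17 ⇒ 17 weeks.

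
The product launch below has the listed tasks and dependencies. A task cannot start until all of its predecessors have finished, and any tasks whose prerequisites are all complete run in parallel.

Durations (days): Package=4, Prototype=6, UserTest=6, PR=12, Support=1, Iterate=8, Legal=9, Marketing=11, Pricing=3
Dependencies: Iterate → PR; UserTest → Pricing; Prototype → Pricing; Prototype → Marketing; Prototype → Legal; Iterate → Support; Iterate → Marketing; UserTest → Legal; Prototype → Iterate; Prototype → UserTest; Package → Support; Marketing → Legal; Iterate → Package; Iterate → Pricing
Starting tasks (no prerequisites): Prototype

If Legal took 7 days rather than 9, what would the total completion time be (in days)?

Critical path before the change: Prototype→Iterate→Marketing→Legal = 6+8+11+9 = 34 giving 34 days.
Legal lies on that path, so at 7 days the path becomes 32 days.
No other chain overtakes it, so the finish is 32 days.

32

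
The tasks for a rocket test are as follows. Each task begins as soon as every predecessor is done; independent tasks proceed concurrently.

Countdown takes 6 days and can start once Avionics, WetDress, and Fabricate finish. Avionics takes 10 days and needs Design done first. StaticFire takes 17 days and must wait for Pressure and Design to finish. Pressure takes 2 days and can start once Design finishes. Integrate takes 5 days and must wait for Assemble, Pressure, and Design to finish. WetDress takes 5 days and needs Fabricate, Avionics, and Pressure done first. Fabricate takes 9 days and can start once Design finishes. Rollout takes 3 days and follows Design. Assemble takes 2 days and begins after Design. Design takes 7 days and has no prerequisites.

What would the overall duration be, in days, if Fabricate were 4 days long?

28

Actual critical path: Design→Avionics→WetDress→Countdown = 7+10+5+6 = 28 ⇒ 28 days.
Fabricate has 1 day of float (longest path through it is 27).
That remains the longest chain; total 28 days.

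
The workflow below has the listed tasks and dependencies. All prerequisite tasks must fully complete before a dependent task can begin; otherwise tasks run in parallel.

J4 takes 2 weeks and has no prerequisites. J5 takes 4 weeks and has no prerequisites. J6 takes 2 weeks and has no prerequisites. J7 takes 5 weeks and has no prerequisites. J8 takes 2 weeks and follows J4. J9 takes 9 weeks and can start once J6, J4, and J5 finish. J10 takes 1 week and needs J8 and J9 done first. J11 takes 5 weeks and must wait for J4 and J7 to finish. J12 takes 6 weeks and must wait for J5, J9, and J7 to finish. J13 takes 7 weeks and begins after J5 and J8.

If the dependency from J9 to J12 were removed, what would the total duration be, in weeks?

Original critical path: J5→J9→J12 = 4+9+6 = 19 ⇒ 19 weeks.
Without J9→J12, J12's earliest start moves from 13 to 5.
The longest chain is now J5→J9→J10 = 4+9+1 = 14, so the job takes 14 weeks.

14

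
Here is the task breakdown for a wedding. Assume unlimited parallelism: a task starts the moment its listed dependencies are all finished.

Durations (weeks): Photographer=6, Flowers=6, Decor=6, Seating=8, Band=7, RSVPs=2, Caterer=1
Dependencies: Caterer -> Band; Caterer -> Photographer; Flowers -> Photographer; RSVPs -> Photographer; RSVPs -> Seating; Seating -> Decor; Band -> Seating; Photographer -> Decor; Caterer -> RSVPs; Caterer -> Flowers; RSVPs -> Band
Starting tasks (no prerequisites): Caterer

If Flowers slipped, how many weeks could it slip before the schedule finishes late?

5

Critical path: Caterer→RSVPs→Band→Seating→Decor = 1+2+7+8+6 = 24, so the finish is 24 weeks.
The longest chain containing Flowers totals 19 weeks.
So Flowers can slip 12 − 7 = 5 weeks.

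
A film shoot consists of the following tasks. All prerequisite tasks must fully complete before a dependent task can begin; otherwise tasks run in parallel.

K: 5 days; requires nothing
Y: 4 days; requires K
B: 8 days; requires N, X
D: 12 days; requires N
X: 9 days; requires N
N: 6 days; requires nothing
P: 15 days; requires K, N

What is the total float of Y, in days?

14

N→X→B = 6+9+8 = 23 sets the makespan at 23 days.
Y finishes as early as 9 and must finish by 23.
Slack of Y = 19 − 5 = 14 days.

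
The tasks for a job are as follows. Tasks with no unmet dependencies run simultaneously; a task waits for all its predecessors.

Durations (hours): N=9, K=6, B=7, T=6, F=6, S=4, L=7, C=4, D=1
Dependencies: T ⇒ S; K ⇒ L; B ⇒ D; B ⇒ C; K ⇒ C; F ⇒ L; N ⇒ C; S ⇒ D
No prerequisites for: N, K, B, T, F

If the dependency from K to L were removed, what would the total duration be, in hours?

13

With the dependency in place, N→C = 9+4 = 13 sets the finish at 13 hours.
Dropping K→L doesn't change L's earliest start (6); another predecessor still binds.
After: N→C = 9+4 = 13 → 13 hours.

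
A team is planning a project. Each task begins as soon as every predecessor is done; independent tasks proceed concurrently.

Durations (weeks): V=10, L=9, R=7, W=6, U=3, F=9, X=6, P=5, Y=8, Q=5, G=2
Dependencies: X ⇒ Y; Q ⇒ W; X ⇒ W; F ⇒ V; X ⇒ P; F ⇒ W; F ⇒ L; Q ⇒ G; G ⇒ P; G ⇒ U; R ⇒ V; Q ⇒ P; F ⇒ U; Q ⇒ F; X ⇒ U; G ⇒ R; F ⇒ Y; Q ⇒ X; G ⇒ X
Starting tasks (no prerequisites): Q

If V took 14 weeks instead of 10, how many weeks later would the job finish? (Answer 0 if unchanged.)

The binding path is Q→G→R→V = 5+2+7+10 = 24; finish at 24 weeks.
V is on the critical path; changing it to 14 makes that path 28 weeks.
That remains the longest chain; total 28 weeks.
Change in finish: 28 − 24 = +4 weeks.

4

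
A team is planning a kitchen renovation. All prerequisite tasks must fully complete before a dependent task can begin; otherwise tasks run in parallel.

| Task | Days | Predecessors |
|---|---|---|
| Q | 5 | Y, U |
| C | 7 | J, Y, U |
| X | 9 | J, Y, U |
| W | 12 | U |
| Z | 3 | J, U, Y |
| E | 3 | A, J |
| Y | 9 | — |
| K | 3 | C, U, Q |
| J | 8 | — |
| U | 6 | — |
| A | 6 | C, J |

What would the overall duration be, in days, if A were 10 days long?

29

Actual critical path: Y→C→A→E = 9+7+6+3 = 25 ⇒ 25 days.
A lies on that path, so at 10 days the path becomes 29 days.
That remains the longest chain; total 29 days.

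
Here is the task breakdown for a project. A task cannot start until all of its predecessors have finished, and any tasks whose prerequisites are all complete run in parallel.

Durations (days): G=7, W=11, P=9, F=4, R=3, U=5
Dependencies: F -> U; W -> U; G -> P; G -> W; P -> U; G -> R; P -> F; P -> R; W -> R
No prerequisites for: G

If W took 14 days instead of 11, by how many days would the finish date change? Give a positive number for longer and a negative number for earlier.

The binding path is G→P→F→U = 7+9+4+5 = 25; finish at 25 days.
The longest path through W is only 23 days, so W has float 2.
Now G→W→U = 7+14+5 = 26 is longest, so the finish becomes 26 days.
Change in finish: 26 − 25 = +1 days.

1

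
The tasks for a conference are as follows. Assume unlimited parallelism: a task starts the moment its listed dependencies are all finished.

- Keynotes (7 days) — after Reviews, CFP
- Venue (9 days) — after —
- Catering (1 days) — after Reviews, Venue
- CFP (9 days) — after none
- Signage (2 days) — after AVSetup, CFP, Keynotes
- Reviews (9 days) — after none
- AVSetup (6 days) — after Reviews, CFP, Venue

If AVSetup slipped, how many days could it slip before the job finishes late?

1

CFP→Keynotes→Signage = 9+7+2 = 18 sets the makespan at 18 days.
The longest chain containing AVSetup totals 17 days.
Slack of AVSetup = 10 − 9 = 1 day.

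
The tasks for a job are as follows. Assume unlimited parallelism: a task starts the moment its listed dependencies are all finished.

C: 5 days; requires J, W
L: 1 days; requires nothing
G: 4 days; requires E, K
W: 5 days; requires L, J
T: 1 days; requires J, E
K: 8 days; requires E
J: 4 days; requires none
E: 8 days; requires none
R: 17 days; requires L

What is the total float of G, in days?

The longest chain is E→K→G = 8+8+4 = 20; overall finish 20 days.
G finishes as early as 20 and must finish by 20.
So G can slip 20 − 20 = 0 days.

0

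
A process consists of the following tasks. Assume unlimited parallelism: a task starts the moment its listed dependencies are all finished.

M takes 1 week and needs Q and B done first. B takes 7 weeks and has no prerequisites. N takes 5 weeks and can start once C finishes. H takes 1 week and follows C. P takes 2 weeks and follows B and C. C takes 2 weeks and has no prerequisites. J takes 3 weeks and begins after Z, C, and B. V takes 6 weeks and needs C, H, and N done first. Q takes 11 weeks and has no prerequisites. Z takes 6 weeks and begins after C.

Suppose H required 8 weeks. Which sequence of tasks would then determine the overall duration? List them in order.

C, H, V

Critical path before the change: C→N→V = 2+5+6 = 13 giving 13 weeks.
H is off the critical path — its longest chain is 9 weeks, giving 4 of slack.
New critical path: C→H→V = 2+8+6 = 16 ⇒ 16 weeks.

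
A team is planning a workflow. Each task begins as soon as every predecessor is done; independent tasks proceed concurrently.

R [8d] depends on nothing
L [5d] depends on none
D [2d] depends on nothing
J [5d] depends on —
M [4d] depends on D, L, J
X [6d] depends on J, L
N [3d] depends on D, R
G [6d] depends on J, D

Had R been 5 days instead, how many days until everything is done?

Baseline: R→N = 8+3 = 11 → 11 days.
R is on the critical path; changing it to 5 makes that path 8 days.
New critical path: L→X = 5+6 = 11 ⇒ 11 days.

11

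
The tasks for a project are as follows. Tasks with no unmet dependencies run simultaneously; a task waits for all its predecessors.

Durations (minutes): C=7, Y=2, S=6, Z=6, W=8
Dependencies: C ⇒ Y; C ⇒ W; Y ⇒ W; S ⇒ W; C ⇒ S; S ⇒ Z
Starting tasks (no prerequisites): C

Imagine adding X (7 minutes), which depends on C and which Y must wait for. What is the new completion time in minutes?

24

Originally the project takes 21 minutes.
With X inserted, Y now waits for max(C, X).
New critical path: C→X→Y→W = 7+7+2+8 = 24 ⇒ 24 minutes.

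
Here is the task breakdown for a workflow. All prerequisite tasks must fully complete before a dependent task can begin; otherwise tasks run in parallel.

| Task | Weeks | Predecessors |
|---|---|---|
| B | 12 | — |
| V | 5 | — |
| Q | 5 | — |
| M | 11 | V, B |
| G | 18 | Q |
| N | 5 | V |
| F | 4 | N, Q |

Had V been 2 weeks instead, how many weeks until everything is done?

Baseline: B→M = 12+11 = 23 → 23 weeks.
V is off the critical path — its longest chain is 16 weeks, giving 7 of slack.
No other chain overtakes it, so the finish is 23 weeks.

23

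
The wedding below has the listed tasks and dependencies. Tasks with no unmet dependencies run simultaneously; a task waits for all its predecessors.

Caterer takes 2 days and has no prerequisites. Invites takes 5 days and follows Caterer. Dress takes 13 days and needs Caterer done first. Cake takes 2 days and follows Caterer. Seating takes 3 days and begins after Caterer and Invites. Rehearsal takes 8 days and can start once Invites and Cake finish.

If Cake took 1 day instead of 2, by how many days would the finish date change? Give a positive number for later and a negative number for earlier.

0

Actual critical path: Caterer→Invites→Rehearsal = 2+5+8 = 15 ⇒ 15 days.
The longest path through Cake is only 12 days, so Cake has float 3.
That remains the longest chain; total 15 days.
Change in finish: 15 − 15 = +0 days.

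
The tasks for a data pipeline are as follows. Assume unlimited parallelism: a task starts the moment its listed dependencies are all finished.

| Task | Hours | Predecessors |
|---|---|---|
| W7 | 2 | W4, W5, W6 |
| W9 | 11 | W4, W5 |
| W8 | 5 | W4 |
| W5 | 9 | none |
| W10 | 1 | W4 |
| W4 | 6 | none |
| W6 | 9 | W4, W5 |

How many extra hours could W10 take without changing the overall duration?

The longest chain is W5→W6→W7 = 9+9+2 = 20; overall finish 20 hours.
Longest path through W10: 7 hours (earliest finish 7, latest finish 20).
Float = 20 − 7 = 13.

13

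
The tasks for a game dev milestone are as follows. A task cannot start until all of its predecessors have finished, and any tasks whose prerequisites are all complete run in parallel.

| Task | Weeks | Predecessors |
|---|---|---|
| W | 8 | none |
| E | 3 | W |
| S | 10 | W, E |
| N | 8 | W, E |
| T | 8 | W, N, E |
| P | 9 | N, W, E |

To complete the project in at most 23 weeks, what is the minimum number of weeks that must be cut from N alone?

5

Current finish: 28 weeks; target: 23.
N is on every critical path, so each week cut from N cuts the finish by one (this holds down to a finish of 21).
Need 28 − 23 = 5 weeks off N → N becomes 3 weeks, finish becomes 23.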